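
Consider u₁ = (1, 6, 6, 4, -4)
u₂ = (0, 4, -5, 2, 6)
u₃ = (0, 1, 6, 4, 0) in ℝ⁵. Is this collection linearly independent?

linearly independent

Place the vectors as rows of a 3×5 matrix and reduce to echelon form.
The reduction yields 3 nonzero rows, so the rank is 3.
Since rank = 3 (the number of vectors), the set is linearly independent.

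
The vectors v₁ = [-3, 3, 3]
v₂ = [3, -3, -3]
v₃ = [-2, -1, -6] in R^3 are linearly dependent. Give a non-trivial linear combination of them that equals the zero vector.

Solve the homogeneous system with v₁, v₂, v₃ as columns by row-reducing the coefficient matrix.
One solution (up to scaling) is (1, 1, 0).

v₁ + v₂ = 0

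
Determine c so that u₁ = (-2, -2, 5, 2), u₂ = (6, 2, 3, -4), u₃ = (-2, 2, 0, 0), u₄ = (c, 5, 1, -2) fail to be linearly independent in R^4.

The set is linearly dependent precisely when det[u₁; u₂; u₃; u₄] = 0.
Expanding, det = 52*c + 52.
Solving 52*c + 52 = 0 yields c = -1.

c = -1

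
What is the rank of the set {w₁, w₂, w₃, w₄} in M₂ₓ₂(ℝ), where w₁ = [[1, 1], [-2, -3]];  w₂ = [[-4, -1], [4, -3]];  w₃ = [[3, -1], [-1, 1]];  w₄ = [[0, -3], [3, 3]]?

Represent each element by its coordinate vector in ℝ⁴.
Row-reduce the 4×4 matrix with these as rows.
Exactly 4 pivots survive; hence the rank is 4.

rank 4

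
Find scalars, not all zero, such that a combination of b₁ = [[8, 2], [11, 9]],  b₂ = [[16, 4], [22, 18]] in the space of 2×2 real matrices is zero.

Write each element as a vector in ℝ⁴ using {E₁₁, E₁₂, E₂₁, E₂₂}.
Set up α₁b₁ + α₂b₂ = 0 and solve the homogeneous system.
The free variable yields coefficients (2, -1) (any nonzero multiple also works).

2b₁ - b₂ = 0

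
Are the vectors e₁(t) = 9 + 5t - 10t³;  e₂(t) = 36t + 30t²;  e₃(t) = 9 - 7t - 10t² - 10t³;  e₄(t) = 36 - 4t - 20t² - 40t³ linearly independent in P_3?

Write each element as a coordinate vector in ℝ⁴ using {1, t, …, t³}.
Place the vectors as rows of a 4×4 matrix and reduce to echelon form.
The reduction yields 2 nonzero rows, so the rank is 2.
Since rank 2 < 4, the set is linearly dependent.

linearly dependent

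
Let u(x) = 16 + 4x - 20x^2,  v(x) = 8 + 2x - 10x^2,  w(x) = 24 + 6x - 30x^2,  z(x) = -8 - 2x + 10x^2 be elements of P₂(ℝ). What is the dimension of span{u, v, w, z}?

Pass to coordinate vectors with respect to the basis {1, x, x^2}.
Apply Gaussian elimination to the matrix whose rows are u, v, w, z.
Exactly 1 pivot survives; hence the rank is 1.
(With 4 elements in a 3-dimensional space the rank is at most 3.)

dim = 1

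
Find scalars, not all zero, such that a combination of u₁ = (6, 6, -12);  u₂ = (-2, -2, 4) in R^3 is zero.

u₁ + 3u₂ = 0

Write the vectors as columns of a matrix and find a nonzero vector in its null space.
A generator of the null space is (1, 3).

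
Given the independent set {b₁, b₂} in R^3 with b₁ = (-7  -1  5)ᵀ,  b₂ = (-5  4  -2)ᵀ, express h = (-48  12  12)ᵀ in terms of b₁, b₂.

Solve the system with b₁, b₂ as columns and h as the right-hand side.
Row-reducing the augmented matrix gives the unique coefficients (α₁, α₂) = (4, 4).

h = 4b₁ + 4b₂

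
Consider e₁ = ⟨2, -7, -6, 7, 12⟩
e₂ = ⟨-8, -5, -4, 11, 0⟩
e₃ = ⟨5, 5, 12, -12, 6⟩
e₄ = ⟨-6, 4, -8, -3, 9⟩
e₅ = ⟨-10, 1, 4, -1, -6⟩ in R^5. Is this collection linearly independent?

linearly independent

The matrix [e₁|e₂|e₃|e₄|e₅] has determinant -83916.
A nonzero determinant means the columns are linearly independent.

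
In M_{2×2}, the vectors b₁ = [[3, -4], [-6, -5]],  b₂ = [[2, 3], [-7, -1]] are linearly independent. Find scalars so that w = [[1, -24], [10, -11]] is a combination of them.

w = 3b₁ - 4b₂

Identify each element with its coordinate vector in ℝ⁴ via {E₁₁, E₁₂, E₂₁, E₂₂}.
Write w = a₁b₁ + a₂b₂ and equate components.
The system has the unique solution (a₁, a₂) = (3, -4).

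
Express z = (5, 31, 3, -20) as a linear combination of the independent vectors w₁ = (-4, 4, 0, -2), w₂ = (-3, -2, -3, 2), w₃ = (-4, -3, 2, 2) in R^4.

Since w₁, w₂, w₃ are independent, the coefficients expressing z are uniquely determined by a linear system.
Row-reducing the augmented matrix gives the unique coefficients (c₁, c₂, c₃) = (4, -3, -3).

z = 4w₁ - 3w₂ - 3w₃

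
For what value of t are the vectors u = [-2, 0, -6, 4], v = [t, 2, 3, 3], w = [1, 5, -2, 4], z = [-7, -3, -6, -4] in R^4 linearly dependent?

t = 33/8

Place the vectors as rows of a 4×4 matrix; dependence ⇔ determinant zero.
Expanding, det = 192*t - 792.
This vanishes exactly when t = 33/8.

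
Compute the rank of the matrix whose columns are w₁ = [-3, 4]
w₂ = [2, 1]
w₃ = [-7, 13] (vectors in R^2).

2

Apply Gaussian elimination to the matrix whose rows are w₁, w₂, w₃.
The echelon form has 2 nonzero rows, so the rank is 2.
(With 3 elements in a 2-dimensional space the rank is at most 2.)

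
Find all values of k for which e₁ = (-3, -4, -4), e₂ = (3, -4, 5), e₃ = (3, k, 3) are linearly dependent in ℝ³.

Dependence holds iff the 3×3 matrix [e₁ e₂ e₃] is singular.
Expanding, det = 3*k - 36.
Setting this to zero gives k = 12.

k = 12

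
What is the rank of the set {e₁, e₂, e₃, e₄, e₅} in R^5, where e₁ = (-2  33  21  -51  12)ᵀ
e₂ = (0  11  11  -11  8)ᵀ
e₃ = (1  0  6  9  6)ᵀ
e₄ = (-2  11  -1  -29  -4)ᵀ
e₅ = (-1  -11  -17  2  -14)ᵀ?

2

Row-reduce the 5×5 matrix with these as rows.
There are 2 pivot columns, so rank = 2.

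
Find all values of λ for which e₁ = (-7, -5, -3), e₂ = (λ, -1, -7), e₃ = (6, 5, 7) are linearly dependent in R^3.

λ = 1/5

Dependence holds iff the 3×3 matrix [e₁ e₂ e₃] is singular.
The determinant works out to 20*λ - 4.
Solving 20*λ - 4 = 0 yields λ = 1/5.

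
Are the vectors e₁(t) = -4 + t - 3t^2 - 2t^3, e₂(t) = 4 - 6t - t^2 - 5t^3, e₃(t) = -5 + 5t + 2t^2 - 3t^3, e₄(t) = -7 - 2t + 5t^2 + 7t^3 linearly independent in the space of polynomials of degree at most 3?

Take coordinates with respect to the standard basis {1, t, …, t^3}.
Row-reduce the matrix whose columns are e₁, e₂, e₃, e₄.
The reduction yields 4 nonzero rows, so the rank is 4.
Since rank = 4 (the number of vectors), the set is linearly independent.

linearly independent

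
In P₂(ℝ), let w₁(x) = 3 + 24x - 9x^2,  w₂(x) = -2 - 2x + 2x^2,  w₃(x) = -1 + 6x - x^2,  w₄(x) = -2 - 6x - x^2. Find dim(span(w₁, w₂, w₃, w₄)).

dim = 3

Use coordinates relative to {1, x, x^2}.
Put the 3×4 matrix [w₁|w₂|w₃|w₄] into echelon form.
The echelon form has 3 nonzero rows, so the rank is 3.
(With 4 elements in a 3-dimensional space the rank is at most 3.)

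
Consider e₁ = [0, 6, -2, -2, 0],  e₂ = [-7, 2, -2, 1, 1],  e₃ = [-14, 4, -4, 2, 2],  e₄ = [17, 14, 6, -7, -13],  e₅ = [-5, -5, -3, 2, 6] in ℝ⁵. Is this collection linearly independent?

linearly dependent

One vector is a scalar multiple of another, so the set is dependent.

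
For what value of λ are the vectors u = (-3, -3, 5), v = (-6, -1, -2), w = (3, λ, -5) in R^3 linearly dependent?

λ = 3

Place the vectors as rows of a 3×3 matrix; dependence ⇔ determinant zero.
The determinant works out to 108 - 36*λ.
This vanishes exactly when λ = 3.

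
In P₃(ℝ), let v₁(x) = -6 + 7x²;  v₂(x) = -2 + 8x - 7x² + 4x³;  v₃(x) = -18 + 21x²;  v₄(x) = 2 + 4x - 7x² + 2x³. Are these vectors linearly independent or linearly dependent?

Take coordinates with respect to the standard basis {1, x, …, x³}.
One vector is a scalar multiple of another, so the set is dependent.

linearly dependent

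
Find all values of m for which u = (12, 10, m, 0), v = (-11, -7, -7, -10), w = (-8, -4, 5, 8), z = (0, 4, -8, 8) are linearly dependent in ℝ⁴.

Place the vectors as rows of a 4×4 matrix; dependence ⇔ determinant zero.
Expanding, det = 576*m + 6768.
Setting this to zero gives m = -47/4.

m = -47/4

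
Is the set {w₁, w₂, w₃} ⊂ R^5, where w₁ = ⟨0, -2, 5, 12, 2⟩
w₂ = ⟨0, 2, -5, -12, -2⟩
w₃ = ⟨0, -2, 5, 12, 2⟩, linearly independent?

Place the vectors as rows of a 3×5 matrix and reduce to echelon form.
The reduction yields 1 nonzero row, so the rank is 1.
Since rank 1 < 3, the set is linearly dependent.
Indeed w₁ + w₂ = 0.

linearly dependent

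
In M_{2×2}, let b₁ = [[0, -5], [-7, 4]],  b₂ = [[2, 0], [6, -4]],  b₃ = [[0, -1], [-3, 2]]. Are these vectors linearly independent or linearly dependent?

linearly independent

Take coordinates with respect to the standard basis {E₁₁, E₁₂, E₂₁, E₂₂}.
Place the vectors as rows of a 3×4 matrix and reduce to echelon form.
The reduction yields 3 nonzero rows, so the rank is 3.
Since rank = 3 (the number of vectors), the set is linearly independent.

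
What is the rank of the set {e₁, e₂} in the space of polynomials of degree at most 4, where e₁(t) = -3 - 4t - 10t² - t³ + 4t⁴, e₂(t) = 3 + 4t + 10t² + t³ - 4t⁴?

Use coordinates relative to {1, t, …, t⁴}.
Form the matrix with e₁, e₂ as columns and reduce.
Reduction leaves 1 leading entry, giving rank 1.

1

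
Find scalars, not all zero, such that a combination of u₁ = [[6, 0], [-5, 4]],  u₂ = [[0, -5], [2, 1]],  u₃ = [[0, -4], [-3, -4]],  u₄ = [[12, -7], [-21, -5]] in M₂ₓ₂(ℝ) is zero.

2u₁ - u₂ + 3u₃ - u₄ = 0

Write each element as a vector in ℝ⁴ using {E₁₁, E₁₂, E₂₁, E₂₂}.
Row-reduce the matrix with u₁, u₂, u₃, u₄ as columns; the null space gives the coefficients.
One solution (up to scaling) is (2, -1, 3, -1).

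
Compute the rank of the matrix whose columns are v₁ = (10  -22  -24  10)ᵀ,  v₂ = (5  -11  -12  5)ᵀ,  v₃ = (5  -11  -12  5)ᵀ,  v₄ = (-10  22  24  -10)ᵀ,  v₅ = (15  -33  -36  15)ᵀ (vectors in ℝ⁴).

rank 1

Form the matrix with v₁, v₂, v₃, v₄, v₅ as columns and reduce.
There is 1 pivot column, so rank = 1.
(With 5 elements in a 4-dimensional space the rank is at most 4.)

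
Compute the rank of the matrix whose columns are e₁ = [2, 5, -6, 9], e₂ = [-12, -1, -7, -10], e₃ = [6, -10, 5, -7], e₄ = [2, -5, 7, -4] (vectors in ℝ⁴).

rank 4

Form the matrix with e₁, e₂, e₃, e₄ as columns and reduce.
Reduction leaves 4 leading entries, giving rank 4.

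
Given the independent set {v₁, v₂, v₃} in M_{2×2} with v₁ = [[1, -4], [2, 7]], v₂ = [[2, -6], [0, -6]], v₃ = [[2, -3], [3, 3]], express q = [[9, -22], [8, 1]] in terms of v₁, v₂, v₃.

q = v₁ + 2v₂ + 2v₃

Identify each element with its coordinate vector in ℝ⁴ via {E₁₁, E₁₂, E₂₁, E₂₂}.
Set up the augmented matrix [v₁ | v₂ | v₃ | q] and row-reduce.
The system has the unique solution (c₁, c₂, c₃) = (1, 2, 2).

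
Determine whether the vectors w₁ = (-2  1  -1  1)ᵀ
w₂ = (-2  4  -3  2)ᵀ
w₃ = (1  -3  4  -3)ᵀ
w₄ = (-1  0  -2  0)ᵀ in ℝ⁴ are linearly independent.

linearly independent

Place the vectors as rows of a 4×4 matrix and reduce to echelon form.
The reduction yields 4 nonzero rows, so the rank is 4.
Since rank = 4 (the number of vectors), the set is linearly independent.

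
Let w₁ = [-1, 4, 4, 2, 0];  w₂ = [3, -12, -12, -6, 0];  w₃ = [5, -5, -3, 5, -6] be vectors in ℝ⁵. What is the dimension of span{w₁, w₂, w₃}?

2

Form the matrix with w₁, w₂, w₃ as columns and reduce.
Exactly 2 pivots survive; hence the rank is 2.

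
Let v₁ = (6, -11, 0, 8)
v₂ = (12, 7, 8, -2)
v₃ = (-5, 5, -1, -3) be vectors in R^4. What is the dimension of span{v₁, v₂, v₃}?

3

Apply Gaussian elimination to the matrix whose rows are v₁, v₂, v₃.
Reduction leaves 3 leading entries, giving rank 3.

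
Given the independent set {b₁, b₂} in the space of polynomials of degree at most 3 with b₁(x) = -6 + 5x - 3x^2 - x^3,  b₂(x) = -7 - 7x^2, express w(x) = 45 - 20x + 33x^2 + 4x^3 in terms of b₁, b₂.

Take coordinate vectors relative to {1, x, …, x^3}.
Since b₁, b₂ are independent, the coefficients expressing w are uniquely determined by a linear system.
Row-reducing the augmented matrix gives the unique coefficients (α₁, α₂) = (-4, -3).

w = -4b₁ - 3b₂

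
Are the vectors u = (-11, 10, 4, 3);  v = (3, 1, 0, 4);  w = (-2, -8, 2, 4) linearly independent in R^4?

linearly independent

Place the vectors as rows of a 3×4 matrix and reduce to echelon form.
The reduction yields 3 nonzero rows, so the rank is 3.
Since rank = 3 (the number of vectors), the set is linearly independent.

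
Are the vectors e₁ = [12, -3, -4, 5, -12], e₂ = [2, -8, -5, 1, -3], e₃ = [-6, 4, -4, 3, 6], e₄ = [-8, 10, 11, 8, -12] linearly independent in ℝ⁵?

linearly independent

Row-reduce the matrix whose columns are e₁, e₂, e₃, e₄.
The reduction yields 4 nonzero rows, so the rank is 4.
Since rank = 4 (the number of vectors), the set is linearly independent.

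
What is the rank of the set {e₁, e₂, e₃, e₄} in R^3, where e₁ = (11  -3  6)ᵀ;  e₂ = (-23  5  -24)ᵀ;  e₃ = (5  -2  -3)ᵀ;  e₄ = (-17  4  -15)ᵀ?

Put the 3×4 matrix [e₁|e₂|e₃|e₄] into echelon form.
The echelon form has 2 nonzero rows, so the rank is 2.
(With 4 elements in a 3-dimensional space the rank is at most 3.)

2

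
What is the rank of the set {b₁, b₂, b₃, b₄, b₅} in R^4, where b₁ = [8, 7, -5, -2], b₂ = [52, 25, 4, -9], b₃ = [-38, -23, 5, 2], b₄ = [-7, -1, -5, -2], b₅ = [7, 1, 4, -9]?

rank 3

Apply Gaussian elimination to the matrix whose rows are b₁, b₂, b₃, b₄, b₅.
There are 3 pivot columns, so rank = 3.
(With 5 elements in a 4-dimensional space the rank is at most 4.)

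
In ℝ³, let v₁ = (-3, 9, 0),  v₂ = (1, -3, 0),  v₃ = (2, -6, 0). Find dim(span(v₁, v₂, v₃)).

Apply Gaussian elimination to the matrix whose rows are v₁, v₂, v₃.
Reduction leaves 1 leading entry, giving rank 1.

dim = 1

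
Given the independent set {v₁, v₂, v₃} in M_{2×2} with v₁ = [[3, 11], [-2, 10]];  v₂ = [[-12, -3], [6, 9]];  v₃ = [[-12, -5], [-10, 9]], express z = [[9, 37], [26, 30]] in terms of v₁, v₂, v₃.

Identify each element with its coordinate vector in ℝ⁴ via {E₁₁, E₁₂, E₂₁, E₂₂}.
Set up the augmented matrix [v₁ | v₂ | v₃ | z] and row-reduce.
Back-substitution yields (α₁, α₂, α₃) = (3, 2, -2).

z = 3v₁ + 2v₂ - 2v₃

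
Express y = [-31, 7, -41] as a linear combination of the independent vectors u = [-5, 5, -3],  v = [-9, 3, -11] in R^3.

Write y = c₁u + c₂v and equate components.
Back-substitution yields (c₁, c₂) = (-1, 4).

y = -u + 4v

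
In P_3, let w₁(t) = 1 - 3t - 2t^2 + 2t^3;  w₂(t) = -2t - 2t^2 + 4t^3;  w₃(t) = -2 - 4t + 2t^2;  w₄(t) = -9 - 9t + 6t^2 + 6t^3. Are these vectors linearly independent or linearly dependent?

linearly dependent

Write each element as a coordinate vector in ℝ⁴ using {1, t, …, t^3}.
The matrix [w₁|w₂|w₃|w₄] has determinant 0.
A zero determinant means the columns are linearly dependent.
Indeed 3w₁ - 3w₂ - 3w₃ + w₄ = 0.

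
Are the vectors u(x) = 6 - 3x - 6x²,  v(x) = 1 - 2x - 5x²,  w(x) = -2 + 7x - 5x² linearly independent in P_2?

linearly independent

Take coordinates with respect to the standard basis {1, x, x²}.
Place the vectors as rows of a 3×3 matrix and reduce to echelon form.
The reduction yields 3 nonzero rows, so the rank is 3.
Since rank = 3 (the number of vectors), the set is linearly independent.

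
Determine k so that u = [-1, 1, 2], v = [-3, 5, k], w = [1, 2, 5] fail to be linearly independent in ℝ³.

The vectors are dependent exactly when the determinant of the matrix with rows u, v, w vanishes.
Expanding, det = 3*k - 32.
This vanishes exactly when k = 32/3.

k = 32/3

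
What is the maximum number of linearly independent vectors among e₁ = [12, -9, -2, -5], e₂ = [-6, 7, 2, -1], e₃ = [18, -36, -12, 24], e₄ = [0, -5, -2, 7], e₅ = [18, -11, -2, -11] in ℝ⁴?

2

Apply Gaussian elimination to the matrix whose rows are e₁, e₂, e₃, e₄, e₅.
Reduction leaves 2 leading entries, giving rank 2.
(With 5 elements in a 4-dimensional space the rank is at most 4.)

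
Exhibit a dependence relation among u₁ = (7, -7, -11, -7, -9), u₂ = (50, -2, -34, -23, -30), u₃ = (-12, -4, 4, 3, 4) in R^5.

2u₁ - u₂ - 3u₃ = 0

Set up α₁u₁ + … + α₃u₃ = 0 and solve the homogeneous system.
One solution (up to scaling) is (2, -1, -3).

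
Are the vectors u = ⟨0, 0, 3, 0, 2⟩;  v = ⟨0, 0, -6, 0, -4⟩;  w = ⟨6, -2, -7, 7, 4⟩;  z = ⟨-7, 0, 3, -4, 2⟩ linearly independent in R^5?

One vector is a scalar multiple of another, so the set is dependent.

linearly dependent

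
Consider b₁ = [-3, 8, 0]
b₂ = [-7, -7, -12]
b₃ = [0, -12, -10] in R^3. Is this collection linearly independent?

Row-reduce the matrix whose columns are b₁, b₂, b₃.
The reduction yields 3 nonzero rows, so the rank is 3.
Since rank = 3 (the number of vectors), the set is linearly independent.

linearly independent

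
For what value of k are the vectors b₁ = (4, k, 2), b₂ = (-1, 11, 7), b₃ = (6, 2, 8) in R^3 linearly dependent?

Dependence holds iff the 3×3 matrix [b₁ b₂ b₃] is singular.
Expanding, det = 50*k + 160.
This vanishes exactly when k = -16/5.

k = -16/5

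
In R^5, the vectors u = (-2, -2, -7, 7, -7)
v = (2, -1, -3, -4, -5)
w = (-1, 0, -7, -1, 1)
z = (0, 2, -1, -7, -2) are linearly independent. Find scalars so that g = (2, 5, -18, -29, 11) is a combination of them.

Solve the system with u, v, w, z as columns and g as the right-hand side.
Back-substitution yields (c₁, …, c₄) = (-2, 1, 4, 1).

g = -2u + v + 4w + z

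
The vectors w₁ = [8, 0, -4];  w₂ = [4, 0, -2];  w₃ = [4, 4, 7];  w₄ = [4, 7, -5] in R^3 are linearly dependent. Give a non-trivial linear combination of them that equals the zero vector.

Write the vectors as columns of a matrix and find a nonzero vector in its null space.
The free variable yields coefficients (1, -2, 0, 0) (any nonzero multiple also works).

w₁ - 2w₂ = 0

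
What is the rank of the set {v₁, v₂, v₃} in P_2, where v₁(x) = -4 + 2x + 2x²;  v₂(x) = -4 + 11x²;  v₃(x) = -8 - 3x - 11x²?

3

Represent each element by its coordinate vector in ℝ³.
Row-reduce the 3×3 matrix with these as rows.
The echelon form has 3 nonzero rows, so the rank is 3.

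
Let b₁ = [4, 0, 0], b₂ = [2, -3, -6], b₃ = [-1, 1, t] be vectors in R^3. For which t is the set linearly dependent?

t = 2

The vectors are dependent exactly when the determinant of the matrix with rows b₁, b₂, b₃ vanishes.
The determinant works out to 24 - 12*t.
Solving 24 - 12*t = 0 yields t = 2.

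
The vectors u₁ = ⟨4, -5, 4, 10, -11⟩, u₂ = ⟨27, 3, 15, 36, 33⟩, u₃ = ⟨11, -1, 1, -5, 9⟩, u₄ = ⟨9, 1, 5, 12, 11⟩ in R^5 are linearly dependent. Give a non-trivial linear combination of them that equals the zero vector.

u₂ - 3u₄ = 0

Write the vectors as columns of a matrix and find a nonzero vector in its null space.
One solution (up to scaling) is (0, 1, 0, -3).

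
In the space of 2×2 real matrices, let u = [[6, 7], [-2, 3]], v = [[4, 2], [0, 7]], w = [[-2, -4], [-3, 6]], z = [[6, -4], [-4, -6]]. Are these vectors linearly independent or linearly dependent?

Write each element as a coordinate vector in ℝ⁴ using {E₁₁, E₁₂, E₂₁, E₂₂}.
The matrix [u|v|w|z] has determinant -2598.
A nonzero determinant means the columns are linearly independent.

linearly independent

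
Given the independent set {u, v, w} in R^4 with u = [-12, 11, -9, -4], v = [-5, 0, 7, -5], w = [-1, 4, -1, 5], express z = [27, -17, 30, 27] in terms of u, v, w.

z = -3u + v + 4w

Set up the augmented matrix [u | v | w | z] and row-reduce.
Row-reducing the augmented matrix gives the unique coefficients (α₁, α₂, α₃) = (-3, 1, 4).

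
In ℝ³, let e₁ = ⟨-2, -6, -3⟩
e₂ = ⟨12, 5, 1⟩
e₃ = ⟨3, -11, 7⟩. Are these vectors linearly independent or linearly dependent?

linearly independent

The matrix [e₁|e₂|e₃] has determinant 835.
A nonzero determinant means the columns are linearly independent.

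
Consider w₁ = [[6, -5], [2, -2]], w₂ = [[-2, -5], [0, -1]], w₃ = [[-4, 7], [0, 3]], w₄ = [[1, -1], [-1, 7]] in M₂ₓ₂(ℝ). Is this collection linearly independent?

linearly independent

Take coordinates with respect to the standard basis {E₁₁, E₁₂, E₂₁, E₂₂}.
Row-reduce the matrix whose columns are w₁, w₂, w₃, w₄.
The reduction yields 4 nonzero rows, so the rank is 4.
Since rank = 4 (the number of vectors), the set is linearly independent.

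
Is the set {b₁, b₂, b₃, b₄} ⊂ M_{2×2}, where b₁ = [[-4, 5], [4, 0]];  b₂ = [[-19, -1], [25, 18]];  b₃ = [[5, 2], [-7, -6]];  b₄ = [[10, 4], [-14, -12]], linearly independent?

linearly dependent

Write each element as a coordinate vector in ℝ⁴ using {E₁₁, E₁₂, E₂₁, E₂₂}.
One vector is a scalar multiple of another, so the set is dependent.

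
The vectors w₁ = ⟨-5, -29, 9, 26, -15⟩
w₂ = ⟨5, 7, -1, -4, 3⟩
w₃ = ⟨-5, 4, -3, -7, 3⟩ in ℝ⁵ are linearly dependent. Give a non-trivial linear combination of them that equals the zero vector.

Set up α₁w₁ + … + α₃w₃ = 0 and solve the homogeneous system.
The free variable yields coefficients (1, 3, 2) (any nonzero multiple also works).

w₁ + 3w₂ + 2w₃ = 0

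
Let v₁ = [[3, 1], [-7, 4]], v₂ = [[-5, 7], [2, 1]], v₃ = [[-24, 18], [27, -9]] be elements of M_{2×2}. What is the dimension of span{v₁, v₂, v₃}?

Represent each element by its coordinate vector in ℝ⁴.
Form the matrix with v₁, v₂, v₃ as columns and reduce.
The echelon form has 2 nonzero rows, so the rank is 2.

dim = 2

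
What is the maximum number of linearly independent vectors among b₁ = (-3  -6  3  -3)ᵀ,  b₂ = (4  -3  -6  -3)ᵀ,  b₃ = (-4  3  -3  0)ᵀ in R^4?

3

Put the 4×3 matrix [b₁|b₂|b₃] into echelon form.
Exactly 3 pivots survive; hence the rank is 3.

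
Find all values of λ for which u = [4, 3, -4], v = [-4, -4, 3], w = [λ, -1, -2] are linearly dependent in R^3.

λ = 4/7

The set is linearly dependent precisely when det[u; v; w] = 0.
Cofactor expansion gives det = 4 - 7*λ.
Solving 4 - 7*λ = 0 yields λ = 4/7.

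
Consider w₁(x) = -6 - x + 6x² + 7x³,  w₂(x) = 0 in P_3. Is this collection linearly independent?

linearly dependent

Write each element as a coordinate vector in ℝ⁴ using {1, x, …, x³}.
One of the vectors is the zero vector, so the set is linearly dependent.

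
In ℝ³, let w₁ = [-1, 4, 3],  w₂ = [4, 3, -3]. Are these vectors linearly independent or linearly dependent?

linearly independent

Row-reduce the matrix whose columns are w₁, w₂.
The reduction yields 2 nonzero rows, so the rank is 2.
Since rank = 2 (the number of vectors), the set is linearly independent.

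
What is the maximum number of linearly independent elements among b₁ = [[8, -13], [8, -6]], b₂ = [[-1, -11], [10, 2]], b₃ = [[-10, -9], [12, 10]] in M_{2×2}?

2

Represent each element by its coordinate vector in ℝ⁴.
Form the matrix with b₁, b₂, b₃ as columns and reduce.
Reduction leaves 2 leading entries, giving rank 2.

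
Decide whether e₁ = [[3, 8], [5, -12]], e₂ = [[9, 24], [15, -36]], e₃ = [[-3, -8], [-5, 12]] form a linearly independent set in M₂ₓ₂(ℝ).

linearly dependent

Take coordinates with respect to the standard basis {E₁₁, E₁₂, E₂₁, E₂₂}.
Row-reduce the matrix whose columns are e₁, e₂, e₃.
The reduction yields 1 nonzero row, so the rank is 1.
Since rank 1 < 3, the set is linearly dependent.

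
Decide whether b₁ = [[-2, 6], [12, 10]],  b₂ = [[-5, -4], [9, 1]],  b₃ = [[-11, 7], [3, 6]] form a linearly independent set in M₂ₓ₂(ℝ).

Take coordinates with respect to the standard basis {E₁₁, E₁₂, E₂₁, E₂₂}.
Place the vectors as rows of a 3×4 matrix and reduce to echelon form.
The reduction yields 3 nonzero rows, so the rank is 3.
Since rank = 3 (the number of vectors), the set is linearly independent.

linearly independent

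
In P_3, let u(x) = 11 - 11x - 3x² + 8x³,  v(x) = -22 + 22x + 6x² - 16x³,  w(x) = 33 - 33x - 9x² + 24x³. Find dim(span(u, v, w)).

1

Use coordinates relative to {1, x, …, x³}.
Row-reduce the 3×4 matrix with these as rows.
Exactly 1 pivot survives; hence the rank is 1.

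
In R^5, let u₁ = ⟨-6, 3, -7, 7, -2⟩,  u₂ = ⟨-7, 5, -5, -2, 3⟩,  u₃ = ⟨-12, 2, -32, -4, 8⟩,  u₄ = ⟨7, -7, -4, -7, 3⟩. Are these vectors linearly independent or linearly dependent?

Place the vectors as rows of a 4×5 matrix and reduce to echelon form.
The reduction yields 3 nonzero rows, so the rank is 3.
Since rank 3 < 4, the set is linearly dependent.

linearly dependent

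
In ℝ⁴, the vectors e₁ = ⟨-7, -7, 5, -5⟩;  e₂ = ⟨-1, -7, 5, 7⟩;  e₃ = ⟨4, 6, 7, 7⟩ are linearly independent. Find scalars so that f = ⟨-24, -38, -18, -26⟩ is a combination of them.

Solve the system with e₁, e₂, e₃ as columns and f as the right-hand side.
The system has the unique solution (a₁, a₂, a₃) = (1, 1, -4).

f = e₁ + e₂ - 4e₃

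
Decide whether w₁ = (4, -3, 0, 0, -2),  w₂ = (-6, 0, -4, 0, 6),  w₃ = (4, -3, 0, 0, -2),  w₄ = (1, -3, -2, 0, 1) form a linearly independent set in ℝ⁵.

Two of the vectors are equal, giving an immediate dependence.

linearly dependent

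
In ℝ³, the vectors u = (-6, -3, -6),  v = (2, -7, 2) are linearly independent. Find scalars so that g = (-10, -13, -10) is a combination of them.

g = 2u + v

Since u, v are independent, the coefficients expressing g are uniquely determined by a linear system.
Back-substitution yields (α₁, α₂) = (2, 1).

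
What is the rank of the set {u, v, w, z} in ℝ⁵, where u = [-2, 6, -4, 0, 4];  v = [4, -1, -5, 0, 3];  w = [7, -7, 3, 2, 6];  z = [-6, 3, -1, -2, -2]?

Apply Gaussian elimination to the matrix whose rows are u, v, w, z.
Reduction leaves 4 leading entries, giving rank 4.

rank 4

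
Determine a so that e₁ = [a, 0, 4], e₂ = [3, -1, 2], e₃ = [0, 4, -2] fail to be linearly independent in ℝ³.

a = 8

Dependence holds iff the 3×3 matrix [e₁ e₂ e₃] is singular.
The determinant works out to 48 - 6*a.
Setting this to zero gives a = 8.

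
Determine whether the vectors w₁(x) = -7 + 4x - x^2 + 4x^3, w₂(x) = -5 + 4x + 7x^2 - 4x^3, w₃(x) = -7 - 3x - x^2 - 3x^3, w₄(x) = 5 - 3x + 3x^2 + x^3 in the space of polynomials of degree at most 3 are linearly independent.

linearly independent

Write each element as a coordinate vector in ℝ⁴ using {1, x, …, x^3}.
The matrix [w₁|w₂|w₃|w₄] has determinant -2408.
A nonzero determinant means the columns are linearly independent.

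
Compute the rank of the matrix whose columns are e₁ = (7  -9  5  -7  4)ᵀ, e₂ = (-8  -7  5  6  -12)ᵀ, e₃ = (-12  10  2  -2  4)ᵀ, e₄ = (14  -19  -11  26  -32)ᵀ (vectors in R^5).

Apply Gaussian elimination to the matrix whose rows are e₁, e₂, e₃, e₄.
The echelon form has 3 nonzero rows, so the rank is 3.

rank 3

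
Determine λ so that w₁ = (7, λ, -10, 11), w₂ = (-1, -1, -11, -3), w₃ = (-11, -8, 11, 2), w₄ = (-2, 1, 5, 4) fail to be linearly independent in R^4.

λ = 16

The set is linearly dependent precisely when det[w₁; w₂; w₃; w₄] = 0.
Cofactor expansion gives det = 375*λ - 6000.
Setting this to zero gives λ = 16.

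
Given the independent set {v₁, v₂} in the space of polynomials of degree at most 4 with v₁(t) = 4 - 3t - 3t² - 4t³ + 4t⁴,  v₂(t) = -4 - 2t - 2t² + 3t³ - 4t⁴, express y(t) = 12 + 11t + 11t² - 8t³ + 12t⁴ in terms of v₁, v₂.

Take coordinate vectors relative to {1, t, …, t⁴}.
Write y = c₁v₁ + c₂v₂ and equate components.
The system has the unique solution (c₁, c₂) = (-1, -4).

y = -v₁ - 4v₂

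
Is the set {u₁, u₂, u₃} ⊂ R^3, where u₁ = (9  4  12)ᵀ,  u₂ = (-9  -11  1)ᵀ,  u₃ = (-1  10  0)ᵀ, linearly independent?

linearly independent

Row-reduce the matrix whose columns are u₁, u₂, u₃.
The reduction yields 3 nonzero rows, so the rank is 3.
Since rank = 3 (the number of vectors), the set is linearly independent.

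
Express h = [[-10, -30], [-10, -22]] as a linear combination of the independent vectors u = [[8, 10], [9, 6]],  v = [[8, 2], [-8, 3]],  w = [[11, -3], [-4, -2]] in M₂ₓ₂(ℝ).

Identify each element with its coordinate vector in ℝ⁴ via {E₁₁, E₁₂, E₂₁, E₂₂}.
Write h = α₁u + … + α₃w and equate components.
Row-reducing the augmented matrix gives the unique coefficients (α₁, α₂, α₃) = (-2, -2, 2).

h = -2u - 2v + 2w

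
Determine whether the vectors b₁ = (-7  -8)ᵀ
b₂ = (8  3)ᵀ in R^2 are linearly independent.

linearly independent

The matrix [b₁|b₂] has determinant 43.
A nonzero determinant means the columns are linearly independent.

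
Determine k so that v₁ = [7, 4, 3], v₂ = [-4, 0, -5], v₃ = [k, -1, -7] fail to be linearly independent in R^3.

Dependence holds iff the 3×3 matrix [v₁ v₂ v₃] is singular.
The determinant works out to -20*k - 135.
This vanishes exactly when k = -27/4.

k = -27/4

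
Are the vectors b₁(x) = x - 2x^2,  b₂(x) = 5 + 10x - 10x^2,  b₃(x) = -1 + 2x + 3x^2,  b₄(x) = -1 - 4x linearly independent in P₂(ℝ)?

Write each element as a coordinate vector in ℝ³ using {1, x, x^2}.
There are 4 vectors in a 3-dimensional space, so they cannot be linearly independent.

linearly dependent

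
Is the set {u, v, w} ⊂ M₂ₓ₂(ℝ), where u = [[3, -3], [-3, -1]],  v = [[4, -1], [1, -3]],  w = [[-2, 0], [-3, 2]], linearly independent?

Take coordinates with respect to the standard basis {E₁₁, E₁₂, E₂₁, E₂₂}.
Row-reduce the matrix whose columns are u, v, w.
The reduction yields 3 nonzero rows, so the rank is 3.
Since rank = 3 (the number of vectors), the set is linearly independent.

linearly independent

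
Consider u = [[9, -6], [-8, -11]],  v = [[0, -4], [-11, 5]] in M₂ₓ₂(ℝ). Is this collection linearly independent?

Take coordinates with respect to the standard basis {E₁₁, E₁₂, E₂₁, E₂₂}.
Row-reduce the matrix whose columns are u, v.
The reduction yields 2 nonzero rows, so the rank is 2.
Since rank = 2 (the number of vectors), the set is linearly independent.

linearly independent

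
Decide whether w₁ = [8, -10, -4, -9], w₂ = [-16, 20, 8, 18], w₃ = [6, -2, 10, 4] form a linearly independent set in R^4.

linearly dependent

One vector is a scalar multiple of another, so the set is dependent.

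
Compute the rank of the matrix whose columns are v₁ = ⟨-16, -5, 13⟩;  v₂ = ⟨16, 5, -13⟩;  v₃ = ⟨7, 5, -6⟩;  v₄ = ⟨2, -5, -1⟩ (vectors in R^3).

rank 2

Put the 3×4 matrix [v₁|v₂|v₃|v₄] into echelon form.
Reduction leaves 2 leading entries, giving rank 2.
(With 4 elements in a 3-dimensional space the rank is at most 3.)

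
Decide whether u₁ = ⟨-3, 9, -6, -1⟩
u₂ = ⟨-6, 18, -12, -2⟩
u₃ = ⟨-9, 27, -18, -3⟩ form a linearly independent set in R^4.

linearly dependent

Row-reduce the matrix whose columns are u₁, u₂, u₃.
The reduction yields 1 nonzero row, so the rank is 1.
Since rank 1 < 3, the set is linearly dependent.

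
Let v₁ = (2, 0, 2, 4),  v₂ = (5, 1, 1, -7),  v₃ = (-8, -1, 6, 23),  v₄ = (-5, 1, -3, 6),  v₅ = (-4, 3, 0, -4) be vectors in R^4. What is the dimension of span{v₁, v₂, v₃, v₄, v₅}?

4

Put the 4×5 matrix [v₁|v₂|v₃|v₄|v₅] into echelon form.
Reduction leaves 4 leading entries, giving rank 4.
(With 5 elements in a 4-dimensional space the rank is at most 4.)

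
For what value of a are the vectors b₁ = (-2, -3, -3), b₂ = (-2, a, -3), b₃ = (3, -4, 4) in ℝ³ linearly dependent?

a = -3

The set is linearly dependent precisely when det[b₁; b₂; b₃] = 0.
Cofactor expansion gives det = a + 3.
Solving a + 3 = 0 yields a = -3.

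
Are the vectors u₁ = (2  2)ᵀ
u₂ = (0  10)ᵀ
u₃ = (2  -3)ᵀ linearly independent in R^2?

linearly dependent

There are 3 vectors in a 2-dimensional space, so they cannot be linearly independent.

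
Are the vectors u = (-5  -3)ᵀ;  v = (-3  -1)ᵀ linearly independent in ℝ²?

Form the 2×2 matrix with these as columns; its determinant is -4.
A nonzero determinant means the columns are linearly independent.

linearly independent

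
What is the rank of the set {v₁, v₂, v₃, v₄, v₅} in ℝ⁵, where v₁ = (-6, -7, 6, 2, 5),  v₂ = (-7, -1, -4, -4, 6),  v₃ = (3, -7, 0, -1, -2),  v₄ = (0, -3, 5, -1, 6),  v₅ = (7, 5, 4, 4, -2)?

Row-reduce the 5×5 matrix with these as rows.
Reduction leaves 5 leading entries, giving rank 5.

rank 5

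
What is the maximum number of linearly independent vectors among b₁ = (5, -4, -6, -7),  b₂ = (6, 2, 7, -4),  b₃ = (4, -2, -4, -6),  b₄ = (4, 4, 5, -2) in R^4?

4

Put the 4×4 matrix [b₁|b₂|b₃|b₄] into echelon form.
Reduction leaves 4 leading entries, giving rank 4.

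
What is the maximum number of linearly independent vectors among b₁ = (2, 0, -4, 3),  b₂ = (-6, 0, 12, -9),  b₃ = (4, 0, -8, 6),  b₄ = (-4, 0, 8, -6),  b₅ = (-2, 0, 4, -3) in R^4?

Put the 4×5 matrix [b₁|b₂|b₃|b₄|b₅] into echelon form.
The echelon form has 1 nonzero row, so the rank is 1.
(With 5 elements in a 4-dimensional space the rank is at most 4.)

1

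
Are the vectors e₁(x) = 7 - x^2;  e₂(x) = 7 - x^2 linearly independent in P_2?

Take coordinates with respect to the standard basis {1, x, x^2}.
Two of the vectors are equal, giving an immediate dependence.

linearly dependent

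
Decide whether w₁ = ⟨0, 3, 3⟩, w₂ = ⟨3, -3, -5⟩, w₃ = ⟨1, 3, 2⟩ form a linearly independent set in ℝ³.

Row-reduce the matrix whose columns are w₁, w₂, w₃.
The reduction yields 3 nonzero rows, so the rank is 3.
Since rank = 3 (the number of vectors), the set is linearly independent.

linearly independent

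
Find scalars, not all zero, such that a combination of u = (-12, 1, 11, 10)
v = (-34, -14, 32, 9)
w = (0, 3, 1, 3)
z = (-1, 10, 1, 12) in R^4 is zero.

Set up α₁u + … + α₄z = 0 and solve the homogeneous system.
A generator of the null space is (3, -1, 1, -2).

3u - v + w - 2z = 0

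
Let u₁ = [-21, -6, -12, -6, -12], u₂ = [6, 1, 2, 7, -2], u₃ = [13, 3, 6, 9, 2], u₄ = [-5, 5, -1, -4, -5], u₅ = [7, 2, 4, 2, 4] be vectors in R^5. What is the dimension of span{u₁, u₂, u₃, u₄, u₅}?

Put the 5×5 matrix [u₁|u₂|u₃|u₄|u₅] into echelon form.
Exactly 3 pivots survive; hence the rank is 3.

dim = 3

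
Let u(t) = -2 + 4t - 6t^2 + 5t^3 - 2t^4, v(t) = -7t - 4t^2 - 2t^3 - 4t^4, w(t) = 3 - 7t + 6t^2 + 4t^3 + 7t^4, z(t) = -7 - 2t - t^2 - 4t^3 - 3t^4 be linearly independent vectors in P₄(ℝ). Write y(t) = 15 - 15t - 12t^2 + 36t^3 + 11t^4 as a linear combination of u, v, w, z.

Work in coordinates with respect to the standard basis {1, t, …, t^4}.
Set up the augmented matrix [u | v | w | z | y] and row-reduce.
The system has the unique solution (α₁, …, α₄) = (4, 2, 3, -2).

y = 4u + 2v + 3w - 2z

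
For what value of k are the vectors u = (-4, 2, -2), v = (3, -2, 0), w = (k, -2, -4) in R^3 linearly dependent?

The vectors are dependent exactly when the determinant of the matrix with rows u, v, w vanishes.
The determinant works out to 4 - 4*k.
Solving 4 - 4*k = 0 yields k = 1.

k = 1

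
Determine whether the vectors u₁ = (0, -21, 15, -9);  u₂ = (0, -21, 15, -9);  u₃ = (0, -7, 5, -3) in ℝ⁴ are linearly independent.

Row-reduce the matrix whose columns are u₁, u₂, u₃.
The reduction yields 1 nonzero row, so the rank is 1.
Since rank 1 < 3, the set is linearly dependent.
Indeed u₁ - u₂ = 0.

linearly dependent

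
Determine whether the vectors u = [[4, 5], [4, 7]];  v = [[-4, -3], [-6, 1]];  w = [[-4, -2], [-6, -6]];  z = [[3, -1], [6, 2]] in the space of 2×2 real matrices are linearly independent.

Take coordinates with respect to the standard basis {E₁₁, E₁₂, E₂₁, E₂₂}.
Form the 4×4 matrix with these as columns; its determinant is -28.
A nonzero determinant means the columns are linearly independent.

linearly independent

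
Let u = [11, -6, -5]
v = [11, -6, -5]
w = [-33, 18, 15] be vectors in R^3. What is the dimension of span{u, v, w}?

Row-reduce the 3×3 matrix with these as rows.
Exactly 1 pivot survives; hence the rank is 1.

1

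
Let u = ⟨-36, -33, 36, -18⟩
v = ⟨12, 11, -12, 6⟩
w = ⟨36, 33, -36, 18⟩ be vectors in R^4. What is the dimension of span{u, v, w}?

Row-reduce the 3×4 matrix with these as rows.
Exactly 1 pivot survives; hence the rank is 1.

1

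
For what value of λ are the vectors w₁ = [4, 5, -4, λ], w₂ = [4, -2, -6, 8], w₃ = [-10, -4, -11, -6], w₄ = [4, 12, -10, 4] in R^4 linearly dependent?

Dependence holds iff the 4×4 matrix [w₁ w₂ w₃ w₄] is singular.
Expanding, det = 7040 - 1600*λ.
Setting this to zero gives λ = 22/5.

λ = 22/5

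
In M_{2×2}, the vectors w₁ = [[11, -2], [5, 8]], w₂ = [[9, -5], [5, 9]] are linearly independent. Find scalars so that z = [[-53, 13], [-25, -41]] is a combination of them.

Work in coordinates with respect to the standard basis {E₁₁, E₁₂, E₂₁, E₂₂}.
Set up the augmented matrix [w₁ | w₂ | z] and row-reduce.
Back-substitution yields (a₁, a₂) = (-4, -1).

z = -4w₁ - w₂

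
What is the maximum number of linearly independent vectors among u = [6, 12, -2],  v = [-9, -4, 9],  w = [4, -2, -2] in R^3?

3

Put the 3×3 matrix [u|v|w] into echelon form.
The echelon form has 3 nonzero rows, so the rank is 3.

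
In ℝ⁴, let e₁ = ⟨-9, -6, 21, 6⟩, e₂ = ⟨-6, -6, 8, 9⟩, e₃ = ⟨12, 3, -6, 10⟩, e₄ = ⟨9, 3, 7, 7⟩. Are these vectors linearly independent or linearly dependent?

linearly dependent

Form the 4×4 matrix with these as columns; its determinant is 0.
A zero determinant means the columns are linearly dependent.
Indeed e₁ - e₂ + e₃ - e₄ = 0.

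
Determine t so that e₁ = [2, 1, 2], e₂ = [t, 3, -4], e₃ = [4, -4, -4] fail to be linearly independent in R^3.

Place the vectors as rows of a 3×3 matrix; dependence ⇔ determinant zero.
Cofactor expansion gives det = -4*t - 96.
Setting this to zero gives t = -24.

t = -24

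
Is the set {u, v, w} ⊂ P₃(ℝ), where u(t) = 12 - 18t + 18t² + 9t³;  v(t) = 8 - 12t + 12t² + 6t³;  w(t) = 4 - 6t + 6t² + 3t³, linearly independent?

linearly dependent

Take coordinates with respect to the standard basis {1, t, …, t³}.
Row-reduce the matrix whose columns are u, v, w.
The reduction yields 1 nonzero row, so the rank is 1.
Since rank 1 < 3, the set is linearly dependent.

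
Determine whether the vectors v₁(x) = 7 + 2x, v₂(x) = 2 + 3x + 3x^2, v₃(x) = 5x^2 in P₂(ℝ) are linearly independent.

linearly independent

Take coordinates with respect to the standard basis {1, x, x^2}.
Form the 3×3 matrix with these as columns; its determinant is 85.
A nonzero determinant means the columns are linearly independent.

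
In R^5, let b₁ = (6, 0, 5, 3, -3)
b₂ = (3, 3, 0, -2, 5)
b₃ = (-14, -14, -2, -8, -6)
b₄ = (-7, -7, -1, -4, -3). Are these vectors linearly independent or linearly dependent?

linearly dependent

Place the vectors as rows of a 4×5 matrix and reduce to echelon form.
The reduction yields 3 nonzero rows, so the rank is 3.
Since rank 3 < 4, the set is linearly dependent.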